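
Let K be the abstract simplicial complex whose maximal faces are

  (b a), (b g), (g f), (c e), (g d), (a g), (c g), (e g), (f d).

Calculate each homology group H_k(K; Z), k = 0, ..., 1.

H_0 = Z,  H_1 = Z^3.

We work with the vertex ordering a < b < c < d < e < f < g. The simplices of K, each written with vertices in increasing order, are:

  0-simplices (7): a, b, c, d, e, f, g
  1-simplices (9): ab, ag, bg, ce, cg, df, dg, eg, fg

Hence C_0 ≅ Z^7, C_1 ≅ Z^9.

∂_1: C_1 → C_0 is given by ∂[p,q] = [q] − [p]. For instance
  ∂eg = g − e.
This gives a 7×9 integer matrix of rank 6; reducing to Smith normal form yields diagonal entries (1,1,1,1,1,1).

Now H_k = ker ∂_k / im ∂_{k+1}, so:

  H_0: rank C_0 − rank ∂_1 = 7 − 6 = 1, and the invariant factors of ∂_1 are all 1, so H_0 ≅ Z.
  H_1: rank ker ∂_1 − rank ∂_2 = (9 − 6) − 0 = 3, and there is no ∂_2, so H_1 ≅ Z^3.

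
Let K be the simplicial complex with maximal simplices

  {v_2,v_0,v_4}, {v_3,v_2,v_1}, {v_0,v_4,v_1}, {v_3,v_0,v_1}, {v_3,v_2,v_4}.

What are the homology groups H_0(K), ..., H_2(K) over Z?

H_0 = Z,  H_1 = Z,  H_2 = 0.

Take the total order v_0 < v_1 < v_2 < v_3 < v_4 on the vertex set. Then K (dimension 2) consists of the simplices:

  0-simplices (5): [v_0], [v_1], [v_2], [v_3], [v_4]
  1-simplices (10): [v_0,v_1], [v_0,v_2], [v_0,v_3], [v_0,v_4], [v_1,v_2], [v_1,v_3], [v_1,v_4], [v_2,v_3], [v_2,v_4], [v_3,v_4]
  2-simplices (5): [v_0,v_1,v_3], [v_0,v_1,v_4], [v_0,v_2,v_4], [v_1,v_2,v_3], [v_2,v_3,v_4]

giving chain groups C_0 ≅ Z^5, C_1 ≅ Z^10, C_2 ≅ Z^5.

Boundary ∂_1: C_1 → C_0 sends each edge [p,q] (with p < q) to q − p.
This gives a 5×10 integer matrix of rank 4; reducing to Smith normal form yields diagonal entries (1,1,1,1).

∂_2: C_2 → C_1 acts by ∂[p,q,r] = [q,r] − [p,r] + [p,q]. For instance
  ∂[v_0,v_1,v_4] = [v_1,v_4] − [v_0,v_4] + [v_0,v_1],
  ∂[v_0,v_1,v_3] = [v_1,v_3] − [v_0,v_3] + [v_0,v_1].
The resulting 10×5 matrix has rank 5, and its Smith normal form has invariant factors (1,1,1,1,1).

Now H_k = ker ∂_k / im ∂_{k+1}, so:

  H_0: rank C_0 − rank ∂_1 = 5 − 4 = 1, and the invariant factors of ∂_1 are all 1, so H_0 = Z.
  H_1: rank ker ∂_1 − rank ∂_2 = (10 − 4) − 5 = 1, and the invariant factors of ∂_2 are all 1, so H_1 = Z.
  H_2: rank ker ∂_2 − rank ∂_3 = (5 − 5) − 0 = 0, and there is no ∂_3, so H_2 = 0.

As a check, the Euler characteristic is 5 − 10 + 5 = 0, which agrees with 1 − 1 + 0 = 0.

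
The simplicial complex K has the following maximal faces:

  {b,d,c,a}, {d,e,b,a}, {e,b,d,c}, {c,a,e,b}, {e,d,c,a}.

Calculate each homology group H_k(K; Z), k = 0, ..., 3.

H_0 ≅ Z,  H_1 = 0,  H_2 = 0,  H_3 ≅ Z.

Take the total order a < b < c < d < e on the vertex set. Then K (dimension 3) consists of the simplices:

  0-simplices (5): a, b, c, d, e
  1-simplices (10): ab, ac, ad, ae, bc, bd, be, cd, ce, de
  2-simplices (10): abc, abd, abe, acd, ace, ade, bcd, bce, bde, cde
  3-simplices (5): abcd, abce, abde, acde, bcde

giving chain groups C_0 ≅ Z^5, C_1 ≅ Z^10, C_2 ≅ Z^10, C_3 ≅ Z^5.

The boundary map ∂_1: C_1 → C_0 is given by ∂[p,q] = [q] − [p]. For instance
  ∂be = e − b.
This gives a 5×10 integer matrix of rank 4; reducing to Smith normal form yields diagonal entries (1,1,1,1).

The boundary map ∂_2: C_2 → C_1 sends each 2-simplex [p,q,r] to [q,r] − [p,r] + [p,q]. For instance
  ∂abc = bc − ac + ab,
  ∂acd = cd − ad + ac.
The resulting 10×10 matrix has rank 6, and its Smith normal form has invariant factors (1,1,1,1,1,1).

∂_3: C_3 → C_2 sends each 3-simplex σ to the alternating sum Σ_i (−1)^i (σ with its i-th vertex removed). For instance
  ∂abde = bde − ade + abe − abd,
  ∂abce = bce − ace + abe − abc.
This gives a 10×5 integer matrix of rank 4; reducing to Smith normal form yields diagonal entries (1,1,1,1).

Reading off H_k = ker ∂_k / im ∂_{k+1}:

  H_0: rank C_0 − rank ∂_1 = 5 − 4 = 1, and the invariant factors of ∂_1 are all 1, so H_0 ≅ Z.
  H_1: rank ker ∂_1 − rank ∂_2 = (10 − 4) − 6 = 0, and the invariant factors of ∂_2 are all 1, so H_1 ≅ 0.
  H_2: rank ker ∂_2 − rank ∂_3 = (10 − 6) − 4 = 0, and the invariant factors of ∂_3 are all 1, so H_2 ≅ 0.
  H_3: rank ker ∂_3 − rank ∂_4 = (5 − 4) − 0 = 1, and there is no ∂_4, so H_3 ≅ Z.

As a check, the Euler characteristic is 5 − 10 + 10 − 5 = 0, which agrees with 1 − 0 + 0 − 1 = 0.
(K is a triangulation of the 3-sphere S^3.)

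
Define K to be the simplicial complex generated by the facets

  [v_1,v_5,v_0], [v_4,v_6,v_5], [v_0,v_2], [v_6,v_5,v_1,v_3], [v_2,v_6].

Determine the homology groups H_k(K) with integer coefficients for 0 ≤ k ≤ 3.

Fix the vertex order v_0 < v_1 < v_2 < v_3 < v_4 < v_5 < v_6 and write every simplex with vertices in increasing order. Then dim K = 3 and the simplices of K are:

  0-simplices (7): [v_0], [v_1], [v_2], [v_3], [v_4], [v_5], [v_6]
  1-simplices (12): [v_0,v_1], [v_0,v_2], [v_0,v_5], [v_1,v_3], [v_1,v_5], [v_1,v_6], [v_2,v_6], [v_3,v_5], [v_3,v_6], [v_4,v_5], [v_4,v_6], [v_5,v_6]
  2-simplices (6): [v_0,v_1,v_5], [v_1,v_3,v_5], [v_1,v_3,v_6], [v_1,v_5,v_6], [v_3,v_5,v_6], [v_4,v_5,v_6]
  3-simplices (1): [v_1,v_3,v_5,v_6]

so the chain groups are C_0 ≅ Z^7, C_1 ≅ Z^12, C_2 ≅ Z^6, C_3 ≅ Z^1.

The boundary map ∂_1: C_1 → C_0 is given by ∂[p,q] = [q] − [p]. For instance
  ∂[v_3,v_5] = [v_5] − [v_3].
The 7×12 boundary matrix has rank 6 and Smith normal form diag(1,1,1,1,1,1).

Boundary ∂_2: C_2 → C_1 acts by ∂[p,q,r] = [q,r] − [p,r] + [p,q]. For instance
  ∂[v_1,v_5,v_6] = [v_5,v_6] − [v_1,v_6] + [v_1,v_5],
  ∂[v_1,v_3,v_5] = [v_3,v_5] − [v_1,v_5] + [v_1,v_3].
As a 12×6 matrix over Z this has rank 5, with invariant factors (1,1,1,1,1).

The boundary map ∂_3: C_3 → C_2 sends each 3-simplex σ to the alternating sum Σ_i (−1)^i (σ with its i-th vertex removed). For instance
  ∂[v_1,v_3,v_5,v_6] = [v_3,v_5,v_6] − [v_1,v_5,v_6] + [v_1,v_3,v_6] − [v_1,v_3,v_5].
This gives a 6×1 integer matrix of rank 1; reducing to Smith normal form yields diagonal entries (1).

Computing H_k = (kernel of ∂_k) / (image of ∂_{k+1}):

  H_0: rank C_0 − rank ∂_1 = 7 − 6 = 1, and the invariant factors of ∂_1 are all 1, so H_0 ≅ Z.
  H_1: rank ker ∂_1 − rank ∂_2 = (12 − 6) − 5 = 1, and the invariant factors of ∂_2 are all 1, so H_1 ≅ Z.
  H_2: rank ker ∂_2 − rank ∂_3 = (6 − 5) − 1 = 0, and the invariant factors of ∂_3 are all 1, so H_2 ≅ 0.
  H_3: rank ker ∂_3 − rank ∂_4 = (1 − 1) − 0 = 0, and there is no ∂_4, so H_3 ≅ 0.

As a check, the Euler characteristic is 7 − 12 + 6 − 1 = 0, which agrees with 1 − 1 + 0 − 0 = 0.

H_0 = Z,  H_1 = Z,  H_2 = 0,  H_3 = 0.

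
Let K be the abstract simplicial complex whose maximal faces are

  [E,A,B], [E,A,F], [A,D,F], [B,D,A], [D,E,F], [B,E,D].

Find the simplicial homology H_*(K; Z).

H_0 ≅ Z,  H_1 = 0,  H_2 ≅ Z.

Order the vertices as A < B < D < E < F. Listing each simplex with vertices in this order, K has dimension 2 with simplices:

  0-simplices (5): A, B, D, E, F
  1-simplices (9): AB, AD, AE, AF, BD, BE, DE, DF, EF
  2-simplices (6): ABD, ABE, ADF, AEF, BDE, DEF

so the chain groups are C_0 ≅ Z^5, C_1 ≅ Z^9, C_2 ≅ Z^6.

Boundary ∂_1: C_1 → C_0 maps an edge to its endpoints' difference, ∂[p,q] = q − p. For instance
  ∂BE = E − B.
This gives a 5×9 integer matrix of rank 4; reducing to Smith normal form yields diagonal entries (1,1,1,1).

The boundary map ∂_2: C_2 → C_1 sends each 2-simplex [p,q,r] to [q,r] − [p,r] + [p,q]. For instance
  ∂DEF = EF − DF + DE,
  ∂AEF = EF − AF + AE.
The 9×6 boundary matrix has rank 5 and Smith normal form diag(1,1,1,1,1).

Reading off H_k = ker ∂_k / im ∂_{k+1}:

  H_0: rank C_0 − rank ∂_1 = 5 − 4 = 1, and the invariant factors of ∂_1 are all 1, so H_0 = Z.
  H_1: rank ker ∂_1 − rank ∂_2 = (9 − 4) − 5 = 0, and the invariant factors of ∂_2 are all 1, so H_1 = 0.
  H_2: rank ker ∂_2 − rank ∂_3 = (6 − 5) − 0 = 1, and there is no ∂_3, so H_2 = Z.

(K is a triangulation of the 2-sphere S^2.)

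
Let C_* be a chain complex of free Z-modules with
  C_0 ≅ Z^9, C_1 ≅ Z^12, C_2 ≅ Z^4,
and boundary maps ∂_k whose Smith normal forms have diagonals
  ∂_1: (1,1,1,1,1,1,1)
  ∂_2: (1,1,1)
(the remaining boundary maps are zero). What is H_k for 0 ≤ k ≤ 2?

H_0: b_0 = 9 − 0 − 7 = 2; torsion from ∂_1 factors > 1: none. So H_0 ≅ Z^2.
H_1: b_1 = 12 − 7 − 3 = 2; torsion from ∂_2 factors > 1: none. So H_1 ≅ Z^2.
H_2: b_2 = 4 − 3 − 0 = 1; torsion from ∂_3 factors > 1: none. So H_2 ≅ Z.

H_0 ≅ Z^2,  H_1 ≅ Z^2,  H_2 ≅ Z.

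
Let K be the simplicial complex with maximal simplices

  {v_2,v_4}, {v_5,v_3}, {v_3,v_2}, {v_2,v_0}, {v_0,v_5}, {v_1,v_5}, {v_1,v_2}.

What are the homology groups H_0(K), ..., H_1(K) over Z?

K has 6 vertices, 7 edges.
rank ∂_0 = 0, rank ∂_1 = 5 ⇒ b_0 = 6 − 0 − 5 = 1; all invariant factors of ∂_1 are 1 so no torsion. So H_0 = Z.
rank ∂_1 = 5, rank ∂_2 = 0 ⇒ b_1 = 7 − 5 − 0 = 2. So H_1 = Z^2.

H_0 ≅ Z,  H_1 ≅ Z^2.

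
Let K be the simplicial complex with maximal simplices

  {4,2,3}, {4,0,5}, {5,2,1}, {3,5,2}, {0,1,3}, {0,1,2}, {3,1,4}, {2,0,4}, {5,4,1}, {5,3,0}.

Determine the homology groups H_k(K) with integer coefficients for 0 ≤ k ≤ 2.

H_0 ≅ Z,  H_1 ≅ Z/2,  H_2 = 0.

Take the total order 0 < 1 < 2 < 3 < 4 < 5 on the vertex set. Then K (dimension 2) consists of the simplices:

  0-simplices (6): [0], [1], [2], [3], [4], [5]
  1-simplices (15): [0,1], [0,2], [0,3], [0,4], [0,5], [1,2], [1,3], [1,4], [1,5], [2,3], [2,4], [2,5], [3,4], [3,5], [4,5]
  2-simplices (10): [0,1,2], [0,1,3], [0,2,4], [0,3,5], [0,4,5], [1,2,5], [1,3,4], [1,4,5], [2,3,4], [2,3,5]

so the chain groups are C_0 ≅ Z^6, C_1 ≅ Z^15, C_2 ≅ Z^10.

∂_1: C_1 → C_0 is given by ∂[p,q] = [q] − [p]. For instance
  ∂[2,3] = [3] − [2].
The 6×15 boundary matrix has rank 5 and Smith normal form diag(1,1,1,1,1).

Boundary ∂_2: C_2 → C_1 sends each 2-simplex [p,q,r] to [q,r] − [p,r] + [p,q]. For instance
  ∂[2,3,4] = [3,4] − [2,4] + [2,3],
  ∂[2,3,5] = [3,5] − [2,5] + [2,3].
The resulting 15×10 matrix has rank 10, and its Smith normal form has invariant factors (1,1,1,1,1,1,1,1,1,2).

From H_k ≅ ker(∂_k) / im(∂_{k+1}) we obtain:

  H_0: rank C_0 − rank ∂_1 = 6 − 5 = 1, and the invariant factors of ∂_1 are all 1, so H_0 ≅ Z.
  H_1: rank ker ∂_1 − rank ∂_2 = (15 − 5) − 10 = 0, and ∂_2 has invariant factor 2 > 1, so H_1 ≅ Z/2.
  H_2: rank ker ∂_2 − rank ∂_3 = (10 − 10) − 0 = 0, and there is no ∂_3, so H_2 ≅ 0.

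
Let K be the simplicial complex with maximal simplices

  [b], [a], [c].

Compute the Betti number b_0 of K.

b_0 = 3.

K has 3 vertices.
rank ∂_0 = 0, rank ∂_1 = 0 ⇒ b_0 = 3 − 0 − 0 = 3. So H_0 = Z^3.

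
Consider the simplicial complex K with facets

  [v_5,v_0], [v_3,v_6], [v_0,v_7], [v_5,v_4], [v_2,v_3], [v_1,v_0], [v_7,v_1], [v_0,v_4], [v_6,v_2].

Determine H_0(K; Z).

Order the vertices as v_0 < v_1 < v_2 < v_3 < v_4 < v_5 < v_6 < v_7. Listing each simplex with vertices in this order, K has dimension 1 with simplices:

  0-simplices (8): [v_0], [v_1], [v_2], [v_3], [v_4], [v_5], [v_6], [v_7]
  1-simplices (9): [v_0,v_1], [v_0,v_4], [v_0,v_5], [v_0,v_7], [v_1,v_7], [v_2,v_3], [v_2,v_6], [v_3,v_6], [v_4,v_5]

giving chain groups C_0 ≅ Z^8, C_1 ≅ Z^9.

∂_1: C_1 → C_0 sends each edge [p,q] (with p < q) to q − p. For instance
  ∂[v_0,v_5] = [v_5] − [v_0].
The resulting 8×9 matrix has rank 6, and its Smith normal form has invariant factors (1,1,1,1,1,1).

From H_k ≅ ker(∂_k) / im(∂_{k+1}) we obtain:

  H_0: rank C_0 − rank ∂_1 = 8 − 6 = 2, and the invariant factors of ∂_1 are all 1, so H_0 ≅ Z^2.

H_0 ≅ Z^2.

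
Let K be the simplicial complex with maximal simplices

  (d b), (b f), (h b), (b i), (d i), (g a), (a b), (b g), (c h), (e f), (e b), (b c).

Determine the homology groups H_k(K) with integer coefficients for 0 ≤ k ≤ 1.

We work with the vertex ordering a < b < c < d < e < f < g < h < i. The simplices of K, each written with vertices in increasing order, are:

  0-simplices (9): a, b, c, d, e, f, g, h, i
  1-simplices (12): ab, ag, bc, bd, be, bf, bg, bh, bi, ch, di, ef

giving chain groups C_0 ≅ Z^9, C_1 ≅ Z^12.

Boundary ∂_1: C_1 → C_0 maps an edge to its endpoints' difference, ∂[p,q] = q − p. For instance
  ∂ef = f − e.
This gives a 9×12 integer matrix of rank 8; reducing to Smith normal form yields diagonal entries (1,1,1,1,1,1,1,1).

Reading off H_k = ker ∂_k / im ∂_{k+1}:

  H_0: rank C_0 − rank ∂_1 = 9 − 8 = 1, and the invariant factors of ∂_1 are all 1, so H_0 = Z.
  H_1: rank ker ∂_1 − rank ∂_2 = (12 − 8) − 0 = 4, and there is no ∂_2, so H_1 = Z^4.

H_0 = Z,  H_1 = Z^4.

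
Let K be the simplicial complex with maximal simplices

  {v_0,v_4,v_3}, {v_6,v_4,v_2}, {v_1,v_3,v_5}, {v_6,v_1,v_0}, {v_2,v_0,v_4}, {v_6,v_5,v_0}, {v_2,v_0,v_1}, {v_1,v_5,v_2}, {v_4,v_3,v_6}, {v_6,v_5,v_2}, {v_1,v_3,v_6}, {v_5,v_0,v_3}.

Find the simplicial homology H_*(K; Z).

We work with the vertex ordering v_0 < v_1 < v_2 < v_3 < v_4 < v_5 < v_6. The simplices of K, each written with vertices in increasing order, are:

  0-simplices (7): [v_0], [v_1], [v_2], [v_3], [v_4], [v_5], [v_6]
  1-simplices (18): (18 of them)
  2-simplices (12): (12 of them)

so the chain groups are C_0 ≅ Z^7, C_1 ≅ Z^18, C_2 ≅ Z^12.

∂_1: C_1 → C_0 is given by ∂[p,q] = [q] − [p]. For instance
  ∂[v_2,v_5] = [v_5] − [v_2].
This gives a 7×18 integer matrix of rank 6; reducing to Smith normal form yields diagonal entries (1,1,1,1,1,1).

∂_2: C_2 → C_1 acts by ∂[p,q,r] = [q,r] − [p,r] + [p,q]. For instance
  ∂[v_0,v_1,v_2] = [v_1,v_2] − [v_0,v_2] + [v_0,v_1],
  ∂[v_2,v_4,v_6] = [v_4,v_6] − [v_2,v_6] + [v_2,v_4].
This gives a 18×12 integer matrix of rank 12; reducing to Smith normal form yields diagonal entries (1,1,1,1,1,1,1,1,1,1,1,2).

Now H_k = ker ∂_k / im ∂_{k+1}, so:

  H_0: rank C_0 − rank ∂_1 = 7 − 6 = 1, and the invariant factors of ∂_1 are all 1, so H_0 = Z.
  H_1: rank ker ∂_1 − rank ∂_2 = (18 − 6) − 12 = 0, and ∂_2 has invariant factor 2 > 1, so H_1 = Z_2.
  H_2: rank ker ∂_2 − rank ∂_3 = (12 − 12) − 0 = 0, and there is no ∂_3, so H_2 = 0.

H_0 = Z,  H_1 = Z_2,  H_2 = 0.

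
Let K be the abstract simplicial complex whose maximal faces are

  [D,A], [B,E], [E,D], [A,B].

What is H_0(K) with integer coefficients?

H_0 ≅ Z.

Fix the vertex order A < B < D < E and write every simplex with vertices in increasing order. Then dim K = 1 and the simplices of K are:

  0-simplices (4): A, B, D, E
  1-simplices (4): AB, AD, BE, DE

so the chain groups are C_0 ≅ Z^4, C_1 ≅ Z^4.

Boundary ∂_1: C_1 → C_0 maps an edge to its endpoints' difference, ∂[p,q] = q − p. For instance
  ∂AD = D − A.
As a 4×4 matrix over Z this has rank 3, with invariant factors (1,1,1).

Computing H_k = (kernel of ∂_k) / (image of ∂_{k+1}):

  H_0: rank C_0 − rank ∂_1 = 4 − 3 = 1, and the invariant factors of ∂_1 are all 1, so H_0 ≅ Z.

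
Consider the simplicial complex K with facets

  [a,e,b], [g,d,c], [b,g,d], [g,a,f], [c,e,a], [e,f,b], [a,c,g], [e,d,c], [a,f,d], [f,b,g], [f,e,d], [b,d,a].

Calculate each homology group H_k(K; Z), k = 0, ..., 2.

Take the total order a < b < c < d < e < f < g on the vertex set. Then K (dimension 2) consists of the simplices:

  0-simplices (7): a, b, c, d, e, f, g
  1-simplices (18): ab, ac, ad, ae, af, ag, bd, be, bf, bg, cd, ce, cg, de, df, dg, ef, fg
  2-simplices (12): abd, abe, ace, acg, adf, afg, bdg, bef, bfg, cde, cdg, def

giving chain groups C_0 ≅ Z^7, C_1 ≅ Z^18, C_2 ≅ Z^12.

Boundary ∂_1: C_1 → C_0 sends each edge [p,q] (with p < q) to q − p. For instance
  ∂ag = g − a.
The 7×18 boundary matrix has rank 6 and Smith normal form diag(1,1,1,1,1,1).

Boundary ∂_2: C_2 → C_1 sends each 2-simplex [p,q,r] to [q,r] − [p,r] + [p,q]. For instance
  ∂bef = ef − bf + be,
  ∂cde = de − ce + cd.
The 18×12 boundary matrix has rank 12 and Smith normal form diag(1,1,1,1,1,1,1,1,1,1,1,2).

From H_k ≅ ker(∂_k) / im(∂_{k+1}) we obtain:

  H_0: rank C_0 − rank ∂_1 = 7 − 6 = 1, and the invariant factors of ∂_1 are all 1, so H_0 ≅ Z.
  H_1: rank ker ∂_1 − rank ∂_2 = (18 − 6) − 12 = 0, and ∂_2 has invariant factor 2 > 1, so H_1 ≅ Z/2Z.
  H_2: rank ker ∂_2 − rank ∂_3 = (12 − 12) − 0 = 0, and there is no ∂_3, so H_2 ≅ 0.

As a check, the Euler characteristic is 7 − 18 + 12 = 1, which agrees with 1 − 0 + 0 = 1.

H_0 ≅ Z,  H_1 ≅ Z/2Z,  H_2 = 0.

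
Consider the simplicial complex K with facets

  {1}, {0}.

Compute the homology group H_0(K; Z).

We work with the vertex ordering 0 < 1. The simplices of K, each written with vertices in increasing order, are:

  0-simplices (2): [0], [1]

giving chain groups C_0 ≅ Z^2.

From H_k ≅ ker(∂_k) / im(∂_{k+1}) we obtain:

  H_0: rank C_0 − rank ∂_1 = 2 − 0 = 2, and there is no ∂_1, so H_0 ≅ Z^2.

(K is a triangulation of a set of 2 points.)

H_0 ≅ Z^2.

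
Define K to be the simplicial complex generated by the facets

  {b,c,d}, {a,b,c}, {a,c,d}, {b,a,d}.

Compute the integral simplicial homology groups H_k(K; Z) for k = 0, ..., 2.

Take the total order a < b < c < d on the vertex set. Then K (dimension 2) consists of the simplices:

  0-simplices (4): a, b, c, d
  1-simplices (6): ab, ac, ad, bc, bd, cd
  2-simplices (4): abc, abd, acd, bcd

so the chain groups are C_0 ≅ Z^4, C_1 ≅ Z^6, C_2 ≅ Z^4.

The boundary map ∂_1: C_1 → C_0 maps an edge to its endpoints' difference, ∂[p,q] = q − p. For instance
  ∂bc = c − b.
This gives a 4×6 integer matrix of rank 3; reducing to Smith normal form yields diagonal entries (1,1,1).

The boundary map ∂_2: C_2 → C_1 acts by ∂[p,q,r] = [q,r] − [p,r] + [p,q]. For instance
  ∂acd = cd − ad + ac,
  ∂bcd = cd − bd + bc.
The resulting 6×4 matrix has rank 3, and its Smith normal form has invariant factors (1,1,1).

Now H_k = ker ∂_k / im ∂_{k+1}, so:

  H_0: rank C_0 − rank ∂_1 = 4 − 3 = 1, and the invariant factors of ∂_1 are all 1, so H_0 ≅ Z.
  H_1: rank ker ∂_1 − rank ∂_2 = (6 − 3) − 3 = 0, and the invariant factors of ∂_2 are all 1, so H_1 ≅ 0.
  H_2: rank ker ∂_2 − rank ∂_3 = (4 − 3) − 0 = 1, and there is no ∂_3, so H_2 ≅ Z.

As a check, the Euler characteristic is 4 − 6 + 4 = 2, which agrees with 1 − 0 + 1 = 2.

H_0 = Z,  H_1 = 0,  H_2 = Z.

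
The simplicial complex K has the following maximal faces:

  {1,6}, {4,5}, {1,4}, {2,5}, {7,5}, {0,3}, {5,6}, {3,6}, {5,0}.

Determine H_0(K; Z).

We work with the vertex ordering 0 < 1 < 2 < 3 < 4 < 5 < 6 < 7. The simplices of K, each written with vertices in increasing order, are:

  0-simplices (8): [0], [1], [2], [3], [4], [5], [6], [7]
  1-simplices (9): [0,3], [0,5], [1,4], [1,6], [2,5], [3,6], [4,5], [5,6], [5,7]

Hence C_0 ≅ Z^8, C_1 ≅ Z^9.

Boundary ∂_1: C_1 → C_0 maps an edge to its endpoints' difference, ∂[p,q] = q − p. For instance
  ∂[2,5] = [5] − [2].
The resulting 8×9 matrix has rank 7, and its Smith normal form has invariant factors (1,1,1,1,1,1,1).

Reading off H_k = ker ∂_k / im ∂_{k+1}:

  H_0: rank C_0 − rank ∂_1 = 8 − 7 = 1, and the invariant factors of ∂_1 are all 1, so H_0 = Z.

H_0 = Z.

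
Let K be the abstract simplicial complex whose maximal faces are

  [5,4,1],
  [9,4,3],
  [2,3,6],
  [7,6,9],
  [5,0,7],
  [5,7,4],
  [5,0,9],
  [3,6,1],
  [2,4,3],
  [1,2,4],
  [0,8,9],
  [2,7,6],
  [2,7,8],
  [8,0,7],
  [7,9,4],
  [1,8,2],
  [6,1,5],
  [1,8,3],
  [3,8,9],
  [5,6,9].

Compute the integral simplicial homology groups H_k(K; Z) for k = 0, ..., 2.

H_0 = Z,  H_1 = Z ⊕ Z/2Z,  H_2 = 0.

We work with the vertex ordering 0 < 1 < 2 < 3 < 4 < 5 < 6 < 7 < 8 < 9. The simplices of K, each written with vertices in increasing order, are:

  0-simplices (10): [0], [1], [2], [3], [4], [5], [6], [7], [8], [9]
  1-simplices (30): (30 of them)
  2-simplices (20): (20 of them)

so the chain groups are C_0 ≅ Z^10, C_1 ≅ Z^30, C_2 ≅ Z^20.

∂_1: C_1 → C_0 sends each edge [p,q] (with p < q) to q − p. For instance
  ∂[8,9] = [9] − [8].
As a 10×30 matrix over Z this has rank 9, with invariant factors (1,1,1,1,1,1,1,1,1).

Boundary ∂_2: C_2 → C_1 maps a triangle to the signed sum of its edges. For instance
  ∂[2,3,6] = [3,6] − [2,6] + [2,3],
  ∂[2,6,7] = [6,7] − [2,7] + [2,6].
This gives a 30×20 integer matrix of rank 20; reducing to Smith normal form yields diagonal entries (1,1,1,1,1,1,1,1,1,1,1,1,1,1,1,1,1,1,1,2).

Computing H_k = (kernel of ∂_k) / (image of ∂_{k+1}):

  H_0: rank C_0 − rank ∂_1 = 10 − 9 = 1, and the invariant factors of ∂_1 are all 1, so H_0 ≅ Z.
  H_1: rank ker ∂_1 − rank ∂_2 = (30 − 9) − 20 = 1, and ∂_2 has invariant factor 2 > 1, so H_1 ≅ Z ⊕ Z/2Z.
  H_2: rank ker ∂_2 − rank ∂_3 = (20 − 20) − 0 = 0, and there is no ∂_3, so H_2 ≅ 0.

As a check, the Euler characteristic is 10 − 30 + 20 = 0, which agrees with 1 − 1 + 0 = 0.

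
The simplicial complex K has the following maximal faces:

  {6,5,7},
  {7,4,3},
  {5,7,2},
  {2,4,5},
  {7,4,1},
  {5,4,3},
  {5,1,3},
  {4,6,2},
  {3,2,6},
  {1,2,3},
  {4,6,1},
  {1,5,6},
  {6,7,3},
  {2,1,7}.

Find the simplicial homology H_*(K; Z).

H_0 = Z,  H_1 = Z^2,  H_2 = Z.

Take the total order 1 < 2 < 3 < 4 < 5 < 6 < 7 on the vertex set. Then K (dimension 2) consists of the simplices:

  0-simplices (7): [1], [2], [3], [4], [5], [6], [7]
  1-simplices (21): [1,2], [1,3], [1,4], [1,5], [1,6], [1,7], [2,3], [2,4], [2,5], [2,6], [2,7], [3,4], [3,5], [3,6], [3,7], [4,5], [4,6], [4,7], [5,6], [5,7], [6,7]
  2-simplices (14): [1,2,3], [1,2,7], [1,3,5], [1,4,6], [1,4,7], [1,5,6], [2,3,6], [2,4,5], [2,4,6], [2,5,7], [3,4,5], [3,4,7], [3,6,7], [5,6,7]

so the chain groups are C_0 ≅ Z^7, C_1 ≅ Z^21, C_2 ≅ Z^14.

∂_1: C_1 → C_0 sends each edge [p,q] (with p < q) to q − p. For instance
  ∂[2,3] = [3] − [2].
This gives a 7×21 integer matrix of rank 6; reducing to Smith normal form yields diagonal entries (1,1,1,1,1,1).

Boundary ∂_2: C_2 → C_1 sends each 2-simplex [p,q,r] to [q,r] − [p,r] + [p,q]. For instance
  ∂[1,2,7] = [2,7] − [1,7] + [1,2],
  ∂[2,4,6] = [4,6] − [2,6] + [2,4].
The resulting 21×14 matrix has rank 13, and its Smith normal form has invariant factors (1,1,1,1,1,1,1,1,1,1,1,1,1).

From H_k ≅ ker(∂_k) / im(∂_{k+1}) we obtain:

  H_0: rank C_0 − rank ∂_1 = 7 − 6 = 1, and the invariant factors of ∂_1 are all 1, so H_0 ≅ Z.
  H_1: rank ker ∂_1 − rank ∂_2 = (21 − 6) − 13 = 2, and the invariant factors of ∂_2 are all 1, so H_1 ≅ Z^2.
  H_2: rank ker ∂_2 − rank ∂_3 = (14 − 13) − 0 = 1, and there is no ∂_3, so H_2 ≅ Z.

(K is a triangulation of the torus T^2.)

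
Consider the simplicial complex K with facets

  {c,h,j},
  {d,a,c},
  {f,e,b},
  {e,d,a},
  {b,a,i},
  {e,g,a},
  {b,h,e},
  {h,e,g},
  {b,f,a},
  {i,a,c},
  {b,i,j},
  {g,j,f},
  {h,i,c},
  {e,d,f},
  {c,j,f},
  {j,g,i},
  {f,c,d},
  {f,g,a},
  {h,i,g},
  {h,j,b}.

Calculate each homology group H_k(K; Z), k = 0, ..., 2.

Take the total order a < b < c < d < e < f < g < h < i < j on the vertex set. Then K (dimension 2) consists of the simplices:

  0-simplices (10): a, b, c, d, e, f, g, h, i, j
  1-simplices (30): ab, ac, ad, ae, af, ag, ai, be, bf, bh, bi, bj, cd, cf, ch, ci, cj, de, df, ef, eg, eh, fg, fj, gh, gi, gj, hi, hj, ij
  2-simplices (20): abf, abi, acd, aci, ade, aeg, afg, bef, beh, bhj, bij, cdf, cfj, chi, chj, def, egh, fgj, ghi, gij

so the chain groups are C_0 ≅ Z^10, C_1 ≅ Z^30, C_2 ≅ Z^20.

∂_1: C_1 → C_0 maps an edge to its endpoints' difference, ∂[p,q] = q − p.
The 10×30 boundary matrix has rank 9 and Smith normal form diag(1,1,1,1,1,1,1,1,1).

The boundary map ∂_2: C_2 → C_1 acts by ∂[p,q,r] = [q,r] − [p,r] + [p,q]. For instance
  ∂fgj = gj − fj + fg,
  ∂bij = ij − bj + bi.
The 30×20 boundary matrix has rank 20 and Smith normal form diag(1,1,1,1,1,1,1,1,1,1,1,1,1,1,1,1,1,1,1,2).

From H_k ≅ ker(∂_k) / im(∂_{k+1}) we obtain:

  H_0: rank C_0 − rank ∂_1 = 10 − 9 = 1, and the invariant factors of ∂_1 are all 1, so H_0 = Z.
  H_1: rank ker ∂_1 − rank ∂_2 = (30 − 9) − 20 = 1, and ∂_2 has invariant factor 2 > 1, so H_1 = Z × Z/2.
  H_2: rank ker ∂_2 − rank ∂_3 = (20 − 20) − 0 = 0, and there is no ∂_3, so H_2 = 0.

(K is a triangulation of the Klein bottle.)

H_0 = Z,  H_1 = Z × Z/2,  H_2 = 0.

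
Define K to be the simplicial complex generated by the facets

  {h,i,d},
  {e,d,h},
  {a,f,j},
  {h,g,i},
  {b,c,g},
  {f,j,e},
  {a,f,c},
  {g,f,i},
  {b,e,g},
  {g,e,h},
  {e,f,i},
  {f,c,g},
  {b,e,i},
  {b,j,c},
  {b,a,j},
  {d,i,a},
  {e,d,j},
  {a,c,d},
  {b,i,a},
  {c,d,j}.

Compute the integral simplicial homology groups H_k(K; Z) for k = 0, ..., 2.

We work with the vertex ordering a < b < c < d < e < f < g < h < i < j. The simplices of K, each written with vertices in increasing order, are:

  0-simplices (10): a, b, c, d, e, f, g, h, i, j
  1-simplices (30): ab, ac, ad, af, ai, aj, bc, be, bg, bi, bj, cd, cf, cg, cj, de, dh, di, dj, ef, eg, eh, ei, ej, fg, fi, fj, gh, gi, hi
  2-simplices (20): abi, abj, acd, acf, adi, afj, bcg, bcj, beg, bei, cdj, cfg, deh, dej, dhi, efi, efj, egh, fgi, ghi

Hence C_0 ≅ Z^10, C_1 ≅ Z^30, C_2 ≅ Z^20.

Boundary ∂_1: C_1 → C_0 sends each edge [p,q] (with p < q) to q − p.
The resulting 10×30 matrix has rank 9, and its Smith normal form has invariant factors (1,1,1,1,1,1,1,1,1).

The boundary map ∂_2: C_2 → C_1 sends each 2-simplex [p,q,r] to [q,r] − [p,r] + [p,q]. For instance
  ∂dhi = hi − di + dh,
  ∂afj = fj − aj + af.
The 30×20 boundary matrix has rank 20 and Smith normal form diag(1,1,1,1,1,1,1,1,1,1,1,1,1,1,1,1,1,1,1,2).

From H_k ≅ ker(∂_k) / im(∂_{k+1}) we obtain:

  H_0: rank C_0 − rank ∂_1 = 10 − 9 = 1, and the invariant factors of ∂_1 are all 1, so H_0 = Z.
  H_1: rank ker ∂_1 − rank ∂_2 = (30 − 9) − 20 = 1, and ∂_2 has invariant factor 2 > 1, so H_1 = Z ⊕ Z/2.
  H_2: rank ker ∂_2 − rank ∂_3 = (20 − 20) − 0 = 0, and there is no ∂_3, so H_2 = 0.

(K is a triangulation of the Klein bottle.)

H_0 ≅ Z,  H_1 ≅ Z ⊕ Z/2,  H_2 = 0.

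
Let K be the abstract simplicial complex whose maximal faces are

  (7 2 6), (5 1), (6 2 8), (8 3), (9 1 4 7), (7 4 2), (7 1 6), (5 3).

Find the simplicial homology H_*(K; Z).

Take the total order 1 < 2 < 3 < 4 < 5 < 6 < 7 < 8 < 9 on the vertex set. Then K (dimension 3) consists of the simplices:

  0-simplices (9): [1], [2], [3], [4], [5], [6], [7], [8], [9]
  1-simplices (16): [1,4], [1,5], [1,6], [1,7], [1,9], [2,4], [2,6], [2,7], [2,8], [3,5], [3,8], [4,7], [4,9], [6,7], [6,8], [7,9]
  2-simplices (8): [1,4,7], [1,4,9], [1,6,7], [1,7,9], [2,4,7], [2,6,7], [2,6,8], [4,7,9]
  3-simplices (1): [1,4,7,9]

so the chain groups are C_0 ≅ Z^9, C_1 ≅ Z^16, C_2 ≅ Z^8, C_3 ≅ Z^1.

Boundary ∂_1: C_1 → C_0 is given by ∂[p,q] = [q] − [p]. For instance
  ∂[3,8] = [8] − [3].
This gives a 9×16 integer matrix of rank 8; reducing to Smith normal form yields diagonal entries (1,1,1,1,1,1,1,1).

The boundary map ∂_2: C_2 → C_1 sends each 2-simplex [p,q,r] to [q,r] − [p,r] + [p,q]. For instance
  ∂[4,7,9] = [7,9] − [4,9] + [4,7],
  ∂[2,6,8] = [6,8] − [2,8] + [2,6].
The resulting 16×8 matrix has rank 7, and its Smith normal form has invariant factors (1,1,1,1,1,1,1).

Boundary ∂_3: C_3 → C_2 sends each 3-simplex σ to the alternating sum Σ_i (−1)^i (σ with its i-th vertex removed). For instance
  ∂[1,4,7,9] = [4,7,9] − [1,7,9] + [1,4,9] − [1,4,7].
This gives a 8×1 integer matrix of rank 1; reducing to Smith normal form yields diagonal entries (1).

Computing H_k = (kernel of ∂_k) / (image of ∂_{k+1}):

  H_0: rank C_0 − rank ∂_1 = 9 − 8 = 1, and the invariant factors of ∂_1 are all 1, so H_0 ≅ Z.
  H_1: rank ker ∂_1 − rank ∂_2 = (16 − 8) − 7 = 1, and the invariant factors of ∂_2 are all 1, so H_1 ≅ Z.
  H_2: rank ker ∂_2 − rank ∂_3 = (8 − 7) − 1 = 0, and the invariant factors of ∂_3 are all 1, so H_2 ≅ 0.
  H_3: rank ker ∂_3 − rank ∂_4 = (1 − 1) − 0 = 0, and there is no ∂_4, so H_3 ≅ 0.

As a check, the Euler characteristic is 9 − 16 + 8 − 1 = 0, which agrees with 1 − 1 + 0 − 0 = 0.

H_0 ≅ Z,  H_1 ≅ Z,  H_2 = 0,  H_3 = 0.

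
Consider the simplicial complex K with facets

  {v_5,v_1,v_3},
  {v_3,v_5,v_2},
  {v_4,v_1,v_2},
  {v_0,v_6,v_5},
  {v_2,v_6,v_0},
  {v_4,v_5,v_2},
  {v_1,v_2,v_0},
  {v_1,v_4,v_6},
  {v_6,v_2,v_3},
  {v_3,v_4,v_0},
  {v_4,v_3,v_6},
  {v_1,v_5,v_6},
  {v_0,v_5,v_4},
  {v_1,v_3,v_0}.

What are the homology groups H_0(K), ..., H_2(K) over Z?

Order the vertices as v_0 < v_1 < v_2 < v_3 < v_4 < v_5 < v_6. Listing each simplex with vertices in this order, K has dimension 2 with simplices:

  0-simplices (7): [v_0], [v_1], [v_2], [v_3], [v_4], [v_5], [v_6]
  1-simplices (21): (21 of them)
  2-simplices (14): (14 of them)

so the chain groups are C_0 ≅ Z^7, C_1 ≅ Z^21, C_2 ≅ Z^14.

∂_1: C_1 → C_0 maps an edge to its endpoints' difference, ∂[p,q] = q − p. For instance
  ∂[v_0,v_3] = [v_3] − [v_0].
As a 7×21 matrix over Z this has rank 6, with invariant factors (1,1,1,1,1,1).

The boundary map ∂_2: C_2 → C_1 acts by ∂[p,q,r] = [q,r] − [p,r] + [p,q]. For instance
  ∂[v_0,v_3,v_4] = [v_3,v_4] − [v_0,v_4] + [v_0,v_3],
  ∂[v_1,v_3,v_5] = [v_3,v_5] − [v_1,v_5] + [v_1,v_3].
This gives a 21×14 integer matrix of rank 13; reducing to Smith normal form yields diagonal entries (1,1,1,1,1,1,1,1,1,1,1,1,1).

Computing H_k = (kernel of ∂_k) / (image of ∂_{k+1}):

  H_0: rank C_0 − rank ∂_1 = 7 − 6 = 1, and the invariant factors of ∂_1 are all 1, so H_0 ≅ Z.
  H_1: rank ker ∂_1 − rank ∂_2 = (21 − 6) − 13 = 2, and the invariant factors of ∂_2 are all 1, so H_1 ≅ Z^2.
  H_2: rank ker ∂_2 − rank ∂_3 = (14 − 13) − 0 = 1, and there is no ∂_3, so H_2 ≅ Z.

As a check, the Euler characteristic is 7 − 21 + 14 = 0, which agrees with 1 − 2 + 1 = 0.
(K is a triangulation of the torus T^2.)

H_0 = Z,  H_1 = Z^2,  H_2 = Z.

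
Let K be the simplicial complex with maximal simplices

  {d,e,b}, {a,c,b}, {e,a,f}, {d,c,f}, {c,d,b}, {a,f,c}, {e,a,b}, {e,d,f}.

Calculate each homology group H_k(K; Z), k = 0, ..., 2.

K has 6 vertices, 12 edges, 8 triangles.
rank ∂_0 = 0, rank ∂_1 = 5 ⇒ b_0 = 6 − 0 − 5 = 1; all invariant factors of ∂_1 are 1 so no torsion. So H_0 = Z.
rank ∂_1 = 5, rank ∂_2 = 7 ⇒ b_1 = 12 − 5 − 7 = 0; all invariant factors of ∂_2 are 1 so no torsion. So H_1 = 0.
rank ∂_2 = 7, rank ∂_3 = 0 ⇒ b_2 = 8 − 7 − 0 = 1. So H_2 = Z.

H_0 = Z,  H_1 = 0,  H_2 = Z.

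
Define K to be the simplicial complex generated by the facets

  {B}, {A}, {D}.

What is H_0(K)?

H_0 = Z^3.

K has 3 vertices.
rank ∂_0 = 0, rank ∂_1 = 0 ⇒ b_0 = 3 − 0 − 0 = 3. So H_0 = Z^3.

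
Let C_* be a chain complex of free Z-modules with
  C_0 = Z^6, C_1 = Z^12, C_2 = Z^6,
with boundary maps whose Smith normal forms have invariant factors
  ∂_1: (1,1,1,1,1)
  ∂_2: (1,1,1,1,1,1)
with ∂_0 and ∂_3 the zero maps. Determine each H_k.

H_0: b_0 = 6 − 0 − 5 = 1; torsion from ∂_1 factors > 1: none. So H_0 ≅ Z.
H_1: b_1 = 12 − 5 − 6 = 1; torsion from ∂_2 factors > 1: none. So H_1 ≅ Z.
H_2: b_2 = 6 − 6 − 0 = 0; torsion from ∂_3 factors > 1: none. So H_2 ≅ 0.

H_0 ≅ Z,  H_1 ≅ Z,  H_2 = 0.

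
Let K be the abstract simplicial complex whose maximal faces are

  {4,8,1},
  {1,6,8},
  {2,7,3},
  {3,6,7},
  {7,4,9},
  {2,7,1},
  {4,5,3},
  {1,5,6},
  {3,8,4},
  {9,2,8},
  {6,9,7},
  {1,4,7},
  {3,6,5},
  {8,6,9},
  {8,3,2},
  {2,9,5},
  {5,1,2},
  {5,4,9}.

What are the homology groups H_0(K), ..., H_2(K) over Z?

Take the total order 1 < 2 < 3 < 4 < 5 < 6 < 7 < 8 < 9 on the vertex set. Then K (dimension 2) consists of the simplices:

  0-simplices (9): [1], [2], [3], [4], [5], [6], [7], [8], [9]
  1-simplices (27): (27 of them)
  2-simplices (18): [1,2,5], [1,2,7], [1,4,7], [1,4,8], [1,5,6], [1,6,8], [2,3,7], [2,3,8], [2,5,9], [2,8,9], [3,4,5], [3,4,8], [3,5,6], [3,6,7], [4,5,9], [4,7,9], [6,7,9], [6,8,9]

so the chain groups are C_0 ≅ Z^9, C_1 ≅ Z^27, C_2 ≅ Z^18.

∂_1: C_1 → C_0 maps an edge to its endpoints' difference, ∂[p,q] = q − p. For instance
  ∂[6,8] = [8] − [6].
This gives a 9×27 integer matrix of rank 8; reducing to Smith normal form yields diagonal entries (1,1,1,1,1,1,1,1).

∂_2: C_2 → C_1 acts by ∂[p,q,r] = [q,r] − [p,r] + [p,q]. For instance
  ∂[3,4,5] = [4,5] − [3,5] + [3,4],
  ∂[3,4,8] = [4,8] − [3,8] + [3,4].
As a 27×18 matrix over Z this has rank 17, with invariant factors (1,1,1,1,1,1,1,1,1,1,1,1,1,1,1,1,1).

Reading off H_k = ker ∂_k / im ∂_{k+1}:

  H_0: rank C_0 − rank ∂_1 = 9 − 8 = 1, and the invariant factors of ∂_1 are all 1, so H_0 ≅ Z.
  H_1: rank ker ∂_1 − rank ∂_2 = (27 − 8) − 17 = 2, and the invariant factors of ∂_2 are all 1, so H_1 ≅ Z^2.
  H_2: rank ker ∂_2 − rank ∂_3 = (18 − 17) − 0 = 1, and there is no ∂_3, so H_2 ≅ Z.

As a check, the Euler characteristic is 9 − 27 + 18 = 0, which agrees with 1 − 2 + 1 = 0.
(K is a triangulation of the torus T^2.)

H_0 = Z,  H_1 = Z^2,  H_2 = Z.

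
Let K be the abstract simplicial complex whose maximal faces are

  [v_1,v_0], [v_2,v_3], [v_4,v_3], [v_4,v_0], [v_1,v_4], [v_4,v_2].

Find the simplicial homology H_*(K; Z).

We work with the vertex ordering v_0 < v_1 < v_2 < v_3 < v_4. The simplices of K, each written with vertices in increasing order, are:

  0-simplices (5): [v_0], [v_1], [v_2], [v_3], [v_4]
  1-simplices (6): [v_0,v_1], [v_0,v_4], [v_1,v_4], [v_2,v_3], [v_2,v_4], [v_3,v_4]

Hence C_0 ≅ Z^5, C_1 ≅ Z^6.

The boundary map ∂_1: C_1 → C_0 sends each edge [p,q] (with p < q) to q − p.
The resulting 5×6 matrix has rank 4, and its Smith normal form has invariant factors (1,1,1,1).

Reading off H_k = ker ∂_k / im ∂_{k+1}:

  H_0: rank C_0 − rank ∂_1 = 5 − 4 = 1, and the invariant factors of ∂_1 are all 1, so H_0 = Z.
  H_1: rank ker ∂_1 − rank ∂_2 = (6 − 4) − 0 = 2, and there is no ∂_2, so H_1 = Z^2.

As a check, the Euler characteristic is 5 − 6 = -1, which agrees with 1 − 2 = -1.
(K is a triangulation of a wedge of 2 circles.)

H_0 ≅ Z,  H_1 ≅ Z^2.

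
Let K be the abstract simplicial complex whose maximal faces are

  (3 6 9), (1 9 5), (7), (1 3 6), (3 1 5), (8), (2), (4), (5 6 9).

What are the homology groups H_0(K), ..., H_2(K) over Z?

Fix the vertex order 1 < 2 < 3 < 4 < 5 < 6 < 7 < 8 < 9 and write every simplex with vertices in increasing order. Then dim K = 2 and the simplices of K are:

  0-simplices (9): [1], [2], [3], [4], [5], [6], [7], [8], [9]
  1-simplices (10): [1,3], [1,5], [1,6], [1,9], [3,5], [3,6], [3,9], [5,6], [5,9], [6,9]
  2-simplices (5): [1,3,5], [1,3,6], [1,5,9], [3,6,9], [5,6,9]

Hence C_0 ≅ Z^9, C_1 ≅ Z^10, C_2 ≅ Z^5.

Boundary ∂_1: C_1 → C_0 sends each edge [p,q] (with p < q) to q − p.
The 9×10 boundary matrix has rank 4 and Smith normal form diag(1,1,1,1).

Boundary ∂_2: C_2 → C_1 acts by ∂[p,q,r] = [q,r] − [p,r] + [p,q]. For instance
  ∂[1,5,9] = [5,9] − [1,9] + [1,5],
  ∂[5,6,9] = [6,9] − [5,9] + [5,6].
The resulting 10×5 matrix has rank 5, and its Smith normal form has invariant factors (1,1,1,1,1).

From H_k ≅ ker(∂_k) / im(∂_{k+1}) we obtain:

  H_0: rank C_0 − rank ∂_1 = 9 − 4 = 5, and the invariant factors of ∂_1 are all 1, so H_0 ≅ Z^5.
  H_1: rank ker ∂_1 − rank ∂_2 = (10 − 4) − 5 = 1, and the invariant factors of ∂_2 are all 1, so H_1 ≅ Z.
  H_2: rank ker ∂_2 − rank ∂_3 = (5 − 5) − 0 = 0, and there is no ∂_3, so H_2 ≅ 0.

(K is a triangulation of the disjoint union of a set of 4 points and the Möbius band.)

H_0 ≅ Z^5,  H_1 ≅ Z,  H_2 = 0.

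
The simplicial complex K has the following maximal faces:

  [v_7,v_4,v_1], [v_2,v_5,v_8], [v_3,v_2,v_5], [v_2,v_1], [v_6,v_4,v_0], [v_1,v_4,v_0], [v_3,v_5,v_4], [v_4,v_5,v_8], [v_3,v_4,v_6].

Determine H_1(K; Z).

Order the vertices as v_0 < v_1 < v_2 < v_3 < v_4 < v_5 < v_6 < v_7 < v_8. Listing each simplex with vertices in this order, K has dimension 2 with simplices:

  0-simplices (9): [v_0], [v_1], [v_2], [v_3], [v_4], [v_5], [v_6], [v_7], [v_8]
  1-simplices (17): (17 of them)
  2-simplices (8): [v_0,v_1,v_4], [v_0,v_4,v_6], [v_1,v_4,v_7], [v_2,v_3,v_5], [v_2,v_5,v_8], [v_3,v_4,v_5], [v_3,v_4,v_6], [v_4,v_5,v_8]

Hence C_0 ≅ Z^9, C_1 ≅ Z^17, C_2 ≅ Z^8.

∂_1: C_1 → C_0 sends each edge [p,q] (with p < q) to q − p.
The resulting 9×17 matrix has rank 8, and its Smith normal form has invariant factors (1,1,1,1,1,1,1,1).

The boundary map ∂_2: C_2 → C_1 maps a triangle to the signed sum of its edges. For instance
  ∂[v_3,v_4,v_6] = [v_4,v_6] − [v_3,v_6] + [v_3,v_4],
  ∂[v_0,v_4,v_6] = [v_4,v_6] − [v_0,v_6] + [v_0,v_4].
This gives a 17×8 integer matrix of rank 8; reducing to Smith normal form yields diagonal entries (1,1,1,1,1,1,1,1).

From H_k ≅ ker(∂_k) / im(∂_{k+1}) we obtain:

  H_1: rank ker ∂_1 − rank ∂_2 = (17 − 8) − 8 = 1, and the invariant factors of ∂_2 are all 1, so H_1 = Z.

H_1 = Z.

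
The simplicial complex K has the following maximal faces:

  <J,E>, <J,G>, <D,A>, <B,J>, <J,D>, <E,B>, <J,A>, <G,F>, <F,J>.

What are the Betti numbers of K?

b_0 = 1, b_1 = 3.

We work with the vertex ordering A < B < D < E < F < G < J. The simplices of K, each written with vertices in increasing order, are:

  0-simplices (7): A, B, D, E, F, G, J
  1-simplices (9): AD, AJ, BE, BJ, DJ, EJ, FG, FJ, GJ

Hence C_0 ≅ Z^7, C_1 ≅ Z^9.

The boundary map ∂_1: C_1 → C_0 maps an edge to its endpoints' difference, ∂[p,q] = q − p. For instance
  ∂BE = E − B.
This gives a 7×9 integer matrix of rank 6; reducing to Smith normal form yields diagonal entries (1,1,1,1,1,1).

Reading off H_k = ker ∂_k / im ∂_{k+1}:

  H_0: rank C_0 − rank ∂_1 = 7 − 6 = 1, and the invariant factors of ∂_1 are all 1, so H_0 ≅ Z.
  H_1: rank ker ∂_1 − rank ∂_2 = (9 − 6) − 0 = 3, and there is no ∂_2, so H_1 ≅ Z^3.

As a check, the Euler characteristic is 7 − 9 = -2, which agrees with 1 − 3 = -2.

Hence the Betti numbers are b_0 = 1, b_1 = 3.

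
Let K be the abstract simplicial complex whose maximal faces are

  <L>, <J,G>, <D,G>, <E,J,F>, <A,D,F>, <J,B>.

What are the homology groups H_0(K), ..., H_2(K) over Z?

Fix the vertex order A < B < D < E < F < G < J < L and write every simplex with vertices in increasing order. Then dim K = 2 and the simplices of K are:

  0-simplices (8): A, B, D, E, F, G, J, L
  1-simplices (9): AD, AF, BJ, DF, DG, EF, EJ, FJ, GJ
  2-simplices (2): ADF, EFJ

so the chain groups are C_0 ≅ Z^8, C_1 ≅ Z^9, C_2 ≅ Z^2.

∂_1: C_1 → C_0 sends each edge [p,q] (with p < q) to q − p. For instance
  ∂DG = G − D.
The resulting 8×9 matrix has rank 6, and its Smith normal form has invariant factors (1,1,1,1,1,1).

Boundary ∂_2: C_2 → C_1 acts by ∂[p,q,r] = [q,r] − [p,r] + [p,q]. For instance
  ∂EFJ = FJ − EJ + EF,
  ∂ADF = DF − AF + AD.
As a 9×2 matrix over Z this has rank 2, with invariant factors (1,1).

From H_k ≅ ker(∂_k) / im(∂_{k+1}) we obtain:

  H_0: rank C_0 − rank ∂_1 = 8 − 6 = 2, and the invariant factors of ∂_1 are all 1, so H_0 = Z^2.
  H_1: rank ker ∂_1 − rank ∂_2 = (9 − 6) − 2 = 1, and the invariant factors of ∂_2 are all 1, so H_1 = Z.
  H_2: rank ker ∂_2 − rank ∂_3 = (2 − 2) − 0 = 0, and there is no ∂_3, so H_2 = 0.

H_0 ≅ Z^2,  H_1 ≅ Z,  H_2 = 0.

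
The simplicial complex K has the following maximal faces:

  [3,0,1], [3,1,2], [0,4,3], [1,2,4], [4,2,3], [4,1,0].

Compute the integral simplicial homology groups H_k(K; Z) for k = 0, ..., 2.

Take the total order 0 < 1 < 2 < 3 < 4 on the vertex set. Then K (dimension 2) consists of the simplices:

  0-simplices (5): [0], [1], [2], [3], [4]
  1-simplices (9): [0,1], [0,3], [0,4], [1,2], [1,3], [1,4], [2,3], [2,4], [3,4]
  2-simplices (6): [0,1,3], [0,1,4], [0,3,4], [1,2,3], [1,2,4], [2,3,4]

so the chain groups are C_0 ≅ Z^5, C_1 ≅ Z^9, C_2 ≅ Z^6.

The boundary map ∂_1: C_1 → C_0 is given by ∂[p,q] = [q] − [p]. For instance
  ∂[1,4] = [4] − [1].
The 5×9 boundary matrix has rank 4 and Smith normal form diag(1,1,1,1).

∂_2: C_2 → C_1 acts by ∂[p,q,r] = [q,r] − [p,r] + [p,q]. For instance
  ∂[0,1,4] = [1,4] − [0,4] + [0,1],
  ∂[2,3,4] = [3,4] − [2,4] + [2,3].
The 9×6 boundary matrix has rank 5 and Smith normal form diag(1,1,1,1,1).

Now H_k = ker ∂_k / im ∂_{k+1}, so:

  H_0: rank C_0 − rank ∂_1 = 5 − 4 = 1, and the invariant factors of ∂_1 are all 1, so H_0 ≅ Z.
  H_1: rank ker ∂_1 − rank ∂_2 = (9 − 4) − 5 = 0, and the invariant factors of ∂_2 are all 1, so H_1 ≅ 0.
  H_2: rank ker ∂_2 − rank ∂_3 = (6 − 5) − 0 = 1, and there is no ∂_3, so H_2 ≅ Z.

As a check, the Euler characteristic is 5 − 9 + 6 = 2, which agrees with 1 − 0 + 1 = 2.

H_0 ≅ Z,  H_1 = 0,  H_2 ≅ Z.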